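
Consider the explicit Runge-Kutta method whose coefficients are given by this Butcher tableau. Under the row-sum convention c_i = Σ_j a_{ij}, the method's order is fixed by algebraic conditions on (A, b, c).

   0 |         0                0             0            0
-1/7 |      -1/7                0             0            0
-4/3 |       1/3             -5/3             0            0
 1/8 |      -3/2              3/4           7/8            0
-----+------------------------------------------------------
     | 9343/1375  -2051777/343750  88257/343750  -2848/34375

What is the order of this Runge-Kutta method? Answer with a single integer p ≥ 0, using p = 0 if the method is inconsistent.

b = (9343/1375, -2051777/343750, 88257/343750, -2848/34375)
c = (0, -1/7, -4/3, 1/8)
Ac = (0, 0, 5/21, -107/84)
Σ b_i: 9343/1375·1 + (-2051777/343750)·1 + 88257/343750·1 + (-2848/34375)·1 = 1 ✓
b·c: (-2051777/343750)·(-1/7) + 88257/343750·(-4/3) + (-2848/34375)·1/8 = 1/2 ✓
b·c²: (-2051777/343750)·1/49 + 88257/343750·16/9 + (-2848/34375)·1/64 = 1/3 ✓
b·Ac: 88257/343750·5/21 + (-2848/34375)·(-107/84) = 1/6 ✓
b·c³: (-2051777/343750)·(-1/343) + 88257/343750·(-64/27) + (-2848/34375)·1/512 = -819607/1386000 ≠ 1/4 ⇒ order 3.
b·(c∘Ac): 88257/343750·(-20/63) + (-2848/34375)·(-107/672) = -1409/20625 ≠ 1/8
b·Ac²: 88257/343750·(-5/147) + (-2848/34375)·2771/1764 = -24061/173250 ≠ 1/12
b·A²c: (-2848/34375)·5/24 = -356/20625 ≠ 1/24

3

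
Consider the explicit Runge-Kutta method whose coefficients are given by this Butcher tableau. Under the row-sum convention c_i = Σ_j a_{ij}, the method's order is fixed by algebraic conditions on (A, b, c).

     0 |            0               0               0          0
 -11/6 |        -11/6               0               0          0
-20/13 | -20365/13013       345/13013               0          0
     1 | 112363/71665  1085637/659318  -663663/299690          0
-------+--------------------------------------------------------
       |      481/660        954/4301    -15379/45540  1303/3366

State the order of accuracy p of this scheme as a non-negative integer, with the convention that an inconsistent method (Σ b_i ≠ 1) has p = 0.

b = (481/660, 954/4301, -15379/45540, 1303/3366)
c = (0, -11/6, -20/13, 1)
Ac = (0, 0, -115/2366, 2023/5212)
Σ b_i: 481/660·1 + 954/4301·1 + (-15379/45540)·1 + 1303/3366·1 = 1 ✓
b·c: 954/4301·(-11/6) + (-15379/45540)·(-20/13) + 1303/3366·1 = 1/2 ✓
b·c²: 954/4301·121/36 + (-15379/45540)·400/169 + 1303/3366·1 = 1/3 ✓
b·Ac: (-15379/45540)·(-115/2366) + 1303/3366·2023/5212 = 1/6 ✓
b·c³: 954/4301·(-1331/216) + (-15379/45540)·(-8000/2197) + 1303/3366·1 = 1/4 ✓
b·(c∘Ac): (-15379/45540)·1150/15379 + 1303/3366·2023/5212 = 1/8 ✓
b·Ac²: (-15379/45540)·1265/14196 + 1303/3366·9163/31272 = 1/12 ✓
b·A²c: 1303/3366·561/5212 = 1/24 ✓; 4 stages ⇒ order 4.

4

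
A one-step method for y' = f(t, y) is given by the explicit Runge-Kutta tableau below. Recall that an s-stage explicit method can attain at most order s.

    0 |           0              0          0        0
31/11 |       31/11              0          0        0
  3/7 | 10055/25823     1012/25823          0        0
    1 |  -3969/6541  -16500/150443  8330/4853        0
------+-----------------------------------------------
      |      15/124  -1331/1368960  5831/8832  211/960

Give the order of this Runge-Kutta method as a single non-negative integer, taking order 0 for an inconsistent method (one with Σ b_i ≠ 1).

4

b = (15/124, -1331/1368960, 5831/8832, 211/960)
c = (0, 31/11, 3/7, 1)
Ac = (0, 0, 92/833, 90/211)
Σ b_i: 15/124·1 + (-1331/1368960)·1 + 5831/8832·1 + 211/960·1 = 1 ✓
b·c: (-1331/1368960)·31/11 + 5831/8832·3/7 + 211/960·1 = 1/2 ✓
b·c²: (-1331/1368960)·961/121 + 5831/8832·9/49 + 211/960·1 = 1/3 ✓
b·Ac: 5831/8832·92/833 + 211/960·90/211 = 1/6 ✓
b·c³: (-1331/1368960)·29791/1331 + 5831/8832·27/343 + 211/960·1 = 1/4 ✓
b·(c∘Ac): 5831/8832·276/5831 + 211/960·90/211 = 1/8 ✓
b·Ac²: 5831/8832·2852/9163 + 211/960·(-1290/2321) = 1/12 ✓
b·A²c: 211/960·40/211 = 1/24 ✓; 4 stages ⇒ order 4.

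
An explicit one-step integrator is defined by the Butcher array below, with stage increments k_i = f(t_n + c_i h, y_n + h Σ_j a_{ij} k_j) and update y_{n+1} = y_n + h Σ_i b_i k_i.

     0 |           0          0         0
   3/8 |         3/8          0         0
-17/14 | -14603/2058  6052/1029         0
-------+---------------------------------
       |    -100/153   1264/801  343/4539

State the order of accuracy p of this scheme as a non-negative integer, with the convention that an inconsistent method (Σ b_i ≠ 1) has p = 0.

b = (-100/153, 1264/801, 343/4539)
c = (0, 3/8, -17/14)
Ac = (0, 0, 1513/686)
Σ b_i: (-100/153)·1 + 1264/801·1 + 343/4539·1 = 1 ✓
b·c: 1264/801·3/8 + 343/4539·(-17/14) = 1/2 ✓
b·c²: 1264/801·9/64 + 343/4539·289/196 = 1/3 ✓
b·Ac: 343/4539·1513/686 = 1/6 ✓; 3 stages ⇒ order 3.

3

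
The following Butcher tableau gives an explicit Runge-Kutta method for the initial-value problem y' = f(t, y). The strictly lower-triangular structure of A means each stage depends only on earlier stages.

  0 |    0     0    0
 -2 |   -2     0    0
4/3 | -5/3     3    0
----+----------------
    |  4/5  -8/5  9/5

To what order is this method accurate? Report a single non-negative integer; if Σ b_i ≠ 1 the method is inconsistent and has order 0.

b = (4/5, -8/5, 9/5)
c = (0, -2, 4/3)
Ac = (0, 0, -6)
Σ b_i: 4/5·1 + (-8/5)·1 + 9/5·1 = 1 ✓
b·c: (-8/5)·(-2) + 9/5·4/3 = 28/5 ≠ 1/2 ⇒ order 1.

1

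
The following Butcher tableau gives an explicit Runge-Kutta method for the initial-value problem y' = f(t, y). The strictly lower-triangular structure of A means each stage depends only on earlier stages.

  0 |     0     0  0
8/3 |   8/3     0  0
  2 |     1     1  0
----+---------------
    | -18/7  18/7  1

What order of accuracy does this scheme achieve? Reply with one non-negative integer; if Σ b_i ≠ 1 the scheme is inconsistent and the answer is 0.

b = (-18/7, 18/7, 1)
c = (0, 8/3, 2)
Ac = (0, 0, 8/3)
Σ b_i: (-18/7)·1 + 18/7·1 + 1·1 = 1 ✓
b·c: 18/7·8/3 + 1·2 = 62/7 ≠ 1/2 ⇒ order 1.

1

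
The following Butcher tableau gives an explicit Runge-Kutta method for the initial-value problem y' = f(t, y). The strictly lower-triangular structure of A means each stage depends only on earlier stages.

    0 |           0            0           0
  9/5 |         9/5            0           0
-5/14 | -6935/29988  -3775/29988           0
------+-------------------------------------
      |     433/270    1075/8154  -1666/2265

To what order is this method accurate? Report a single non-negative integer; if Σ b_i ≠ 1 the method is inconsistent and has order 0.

b = (433/270, 1075/8154, -1666/2265)
c = (0, 9/5, -5/14)
Ac = (0, 0, -755/3332)
Σ b_i: 433/270·1 + 1075/8154·1 + (-1666/2265)·1 = 1 ✓
b·c: 1075/8154·9/5 + (-1666/2265)·(-5/14) = 1/2 ✓
b·c²: 1075/8154·81/25 + (-1666/2265)·25/196 = 1/3 ✓
b·Ac: (-1666/2265)·(-755/3332) = 1/6 ✓; 3 stages ⇒ order 3.

3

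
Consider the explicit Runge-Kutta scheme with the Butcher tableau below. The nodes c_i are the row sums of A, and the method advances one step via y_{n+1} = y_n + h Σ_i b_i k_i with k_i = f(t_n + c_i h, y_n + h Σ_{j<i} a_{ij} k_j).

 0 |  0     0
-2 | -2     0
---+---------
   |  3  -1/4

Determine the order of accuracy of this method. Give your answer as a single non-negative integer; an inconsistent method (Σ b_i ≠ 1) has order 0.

0

b = (3, -1/4)
c = (0, -2)
Σ b_i: 3·1 + (-1/4)·1 = 11/4 ≠ 1 ⇒ order 0.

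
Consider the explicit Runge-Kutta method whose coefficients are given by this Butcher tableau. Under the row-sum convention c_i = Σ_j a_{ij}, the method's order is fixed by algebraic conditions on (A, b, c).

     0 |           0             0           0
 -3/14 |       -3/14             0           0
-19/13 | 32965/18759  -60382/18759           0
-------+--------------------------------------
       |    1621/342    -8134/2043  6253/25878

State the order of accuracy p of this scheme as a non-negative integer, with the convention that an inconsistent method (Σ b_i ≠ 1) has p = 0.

b = (1621/342, -8134/2043, 6253/25878)
c = (0, -3/14, -19/13)
Ac = (0, 0, 4313/6253)
Σ b_i: 1621/342·1 + (-8134/2043)·1 + 6253/25878·1 = 1 ✓
b·c: (-8134/2043)·(-3/14) + 6253/25878·(-19/13) = 1/2 ✓
b·c²: (-8134/2043)·9/196 + 6253/25878·361/169 = 1/3 ✓
b·Ac: 6253/25878·4313/6253 = 1/6 ✓; 3 stages ⇒ order 3.

3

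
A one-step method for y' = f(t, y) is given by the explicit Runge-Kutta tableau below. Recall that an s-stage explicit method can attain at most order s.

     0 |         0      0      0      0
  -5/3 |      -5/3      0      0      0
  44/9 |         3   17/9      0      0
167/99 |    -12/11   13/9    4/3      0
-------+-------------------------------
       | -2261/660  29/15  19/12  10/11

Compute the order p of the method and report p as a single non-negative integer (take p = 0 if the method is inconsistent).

1

b = (-2261/660, 29/15, 19/12, 10/11)
c = (0, -5/3, 44/9, 167/99)
Ac = (0, 0, -85/27, 37/9)
Σ b_i: (-2261/660)·1 + 29/15·1 + 19/12·1 + 10/11·1 = 1 ✓
b·c: 29/15·(-5/3) + 19/12·44/9 + 10/11·167/99 = 19772/3267 ≠ 1/2 ⇒ order 1.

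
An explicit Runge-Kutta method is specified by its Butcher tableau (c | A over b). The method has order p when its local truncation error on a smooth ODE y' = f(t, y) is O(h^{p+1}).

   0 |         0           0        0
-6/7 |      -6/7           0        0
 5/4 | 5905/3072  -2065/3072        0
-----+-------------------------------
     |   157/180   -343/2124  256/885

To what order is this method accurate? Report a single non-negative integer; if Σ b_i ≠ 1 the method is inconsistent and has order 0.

b = (157/180, -343/2124, 256/885)
c = (0, -6/7, 5/4)
Ac = (0, 0, 295/512)
Σ b_i: 157/180·1 + (-343/2124)·1 + 256/885·1 = 1 ✓
b·c: (-343/2124)·(-6/7) + 256/885·5/4 = 1/2 ✓
b·c²: (-343/2124)·36/49 + 256/885·25/16 = 1/3 ✓
b·Ac: 256/885·295/512 = 1/6 ✓; 3 stages ⇒ order 3.

3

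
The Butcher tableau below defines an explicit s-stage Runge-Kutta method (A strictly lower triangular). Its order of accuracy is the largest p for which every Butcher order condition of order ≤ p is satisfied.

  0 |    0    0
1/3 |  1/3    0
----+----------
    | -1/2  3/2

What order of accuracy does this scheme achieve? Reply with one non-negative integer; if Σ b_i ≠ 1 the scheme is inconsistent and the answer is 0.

b = (-1/2, 3/2)
c = (0, 1/3)
Σ b_i: (-1/2)·1 + 3/2·1 = 1 ✓
b·c: 3/2·1/3 = 1/2 ✓; 2 stages ⇒ order 2.

2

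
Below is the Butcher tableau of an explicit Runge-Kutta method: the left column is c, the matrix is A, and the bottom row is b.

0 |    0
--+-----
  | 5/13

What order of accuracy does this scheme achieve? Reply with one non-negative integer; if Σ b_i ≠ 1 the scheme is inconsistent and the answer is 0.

0

b = (5/13)
c = (0)
Σ b_i: 5/13·1 = 5/13 ≠ 1 ⇒ order 0.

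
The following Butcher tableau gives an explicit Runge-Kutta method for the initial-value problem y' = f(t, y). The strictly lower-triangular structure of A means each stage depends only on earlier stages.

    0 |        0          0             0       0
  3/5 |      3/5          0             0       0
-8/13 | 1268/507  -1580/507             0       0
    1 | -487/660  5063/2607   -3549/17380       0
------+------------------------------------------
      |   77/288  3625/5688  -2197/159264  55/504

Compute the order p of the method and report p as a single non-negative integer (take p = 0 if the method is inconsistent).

b = (77/288, 3625/5688, -2197/159264, 55/504)
c = (0, 3/5, -8/13, 1)
Ac = (0, 0, -316/169, 71/55)
Σ b_i: 77/288·1 + 3625/5688·1 + (-2197/159264)·1 + 55/504·1 = 1 ✓
b·c: 3625/5688·3/5 + (-2197/159264)·(-8/13) + 55/504·1 = 1/2 ✓
b·c²: 3625/5688·9/25 + (-2197/159264)·64/169 + 55/504·1 = 1/3 ✓
b·Ac: (-2197/159264)·(-316/169) + 55/504·71/55 = 1/6 ✓
b·c³: 3625/5688·27/125 + (-2197/159264)·(-512/2197) + 55/504·1 = 1/4 ✓
b·(c∘Ac): (-2197/159264)·2528/2197 + 55/504·71/55 = 1/8 ✓
b·Ac²: (-2197/159264)·(-948/845) + 55/504·171/275 = 1/12 ✓
b·A²c: 55/504·21/55 = 1/24 ✓; 4 stages ⇒ order 4.

4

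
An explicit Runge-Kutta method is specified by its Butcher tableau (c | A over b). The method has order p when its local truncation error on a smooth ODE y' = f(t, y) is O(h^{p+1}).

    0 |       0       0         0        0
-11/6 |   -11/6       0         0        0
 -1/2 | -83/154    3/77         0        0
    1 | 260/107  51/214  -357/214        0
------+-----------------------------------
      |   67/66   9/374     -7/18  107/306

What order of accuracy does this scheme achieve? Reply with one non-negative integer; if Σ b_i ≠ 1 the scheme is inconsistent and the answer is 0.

4

b = (67/66, 9/374, -7/18, 107/306)
c = (0, -11/6, -1/2, 1)
Ac = (0, 0, -1/14, 85/214)
Σ b_i: 67/66·1 + 9/374·1 + (-7/18)·1 + 107/306·1 = 1 ✓
b·c: 9/374·(-11/6) + (-7/18)·(-1/2) + 107/306·1 = 1/2 ✓
b·c²: 9/374·121/36 + (-7/18)·1/4 + 107/306·1 = 1/3 ✓
b·Ac: (-7/18)·(-1/14) + 107/306·85/214 = 1/6 ✓
b·c³: 9/374·(-1331/216) + (-7/18)·(-1/8) + 107/306·1 = 1/4 ✓
b·(c∘Ac): (-7/18)·1/28 + 107/306·85/214 = 1/8 ✓
b·Ac²: (-7/18)·11/84 + 107/306·493/1284 = 1/12 ✓
b·A²c: 107/306·51/428 = 1/24 ✓; 4 stages ⇒ order 4.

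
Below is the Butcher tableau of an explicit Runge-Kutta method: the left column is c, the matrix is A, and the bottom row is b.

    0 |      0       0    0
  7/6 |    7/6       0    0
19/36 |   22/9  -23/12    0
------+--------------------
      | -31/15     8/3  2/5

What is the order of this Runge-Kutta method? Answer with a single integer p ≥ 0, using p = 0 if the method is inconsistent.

1

b = (-31/15, 8/3, 2/5)
c = (0, 7/6, 19/36)
Ac = (0, 0, -161/72)
Σ b_i: (-31/15)·1 + 8/3·1 + 2/5·1 = 1 ✓
b·c: 8/3·7/6 + 2/5·19/36 = 299/90 ≠ 1/2 ⇒ order 1.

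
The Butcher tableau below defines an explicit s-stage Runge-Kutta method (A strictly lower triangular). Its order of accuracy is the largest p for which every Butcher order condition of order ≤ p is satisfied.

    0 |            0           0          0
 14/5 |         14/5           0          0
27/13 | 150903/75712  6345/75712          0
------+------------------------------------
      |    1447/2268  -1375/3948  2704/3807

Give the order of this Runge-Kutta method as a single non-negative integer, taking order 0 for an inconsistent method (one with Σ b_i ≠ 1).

3

b = (1447/2268, -1375/3948, 2704/3807)
c = (0, 14/5, 27/13)
Ac = (0, 0, 1269/5408)
Σ b_i: 1447/2268·1 + (-1375/3948)·1 + 2704/3807·1 = 1 ✓
b·c: (-1375/3948)·14/5 + 2704/3807·27/13 = 1/2 ✓
b·c²: (-1375/3948)·196/25 + 2704/3807·729/169 = 1/3 ✓
b·Ac: 2704/3807·1269/5408 = 1/6 ✓; 3 stages ⇒ order 3.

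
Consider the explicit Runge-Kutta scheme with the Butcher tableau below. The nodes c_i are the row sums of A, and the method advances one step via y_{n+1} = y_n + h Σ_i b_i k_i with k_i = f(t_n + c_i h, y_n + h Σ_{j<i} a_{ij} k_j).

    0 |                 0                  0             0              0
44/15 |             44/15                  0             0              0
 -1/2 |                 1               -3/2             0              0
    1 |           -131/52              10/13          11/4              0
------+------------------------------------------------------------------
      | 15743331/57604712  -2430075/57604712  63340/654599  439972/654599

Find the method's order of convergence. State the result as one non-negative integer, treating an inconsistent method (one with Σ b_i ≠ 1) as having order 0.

b = (15743331/57604712, -2430075/57604712, 63340/654599, 439972/654599)
c = (0, 44/15, -1/2, 1)
Ac = (0, 0, -22/5, 275/312)
Σ b_i: 15743331/57604712·1 + (-2430075/57604712)·1 + 63340/654599·1 + 439972/654599·1 = 1 ✓
b·c: (-2430075/57604712)·44/15 + 63340/654599·(-1/2) + 439972/654599·1 = 1/2 ✓
b·c²: (-2430075/57604712)·1936/225 + 63340/654599·1/4 + 439972/654599·1 = 1/3 ✓
b·Ac: 63340/654599·(-22/5) + 439972/654599·275/312 = 1/6 ✓
b·c³: (-2430075/57604712)·85184/3375 + 63340/654599·(-1/8) + 439972/654599·1 = -23843431/58913910 ≠ 1/4 ⇒ order 3.
b·(c∘Ac): 63340/654599·11/5 + 439972/654599·275/312 = 287533/357054 ≠ 1/8
b·Ac²: 63340/654599·(-968/75) + 439972/654599·68387/9360 = 39224629/10711620 ≠ 1/12
b·A²c: 439972/654599·(-121/10) = -2419846/297545 ≠ 1/24

3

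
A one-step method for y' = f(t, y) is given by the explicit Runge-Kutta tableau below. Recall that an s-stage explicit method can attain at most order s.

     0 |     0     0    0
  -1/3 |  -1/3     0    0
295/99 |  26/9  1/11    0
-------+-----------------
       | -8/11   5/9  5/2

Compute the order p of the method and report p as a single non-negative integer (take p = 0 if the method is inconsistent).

b = (-8/11, 5/9, 5/2)
c = (0, -1/3, 295/99)
Ac = (0, 0, -1/33)
Σ b_i: (-8/11)·1 + 5/9·1 + 5/2·1 = 461/198 ≠ 1 ⇒ order 0.

0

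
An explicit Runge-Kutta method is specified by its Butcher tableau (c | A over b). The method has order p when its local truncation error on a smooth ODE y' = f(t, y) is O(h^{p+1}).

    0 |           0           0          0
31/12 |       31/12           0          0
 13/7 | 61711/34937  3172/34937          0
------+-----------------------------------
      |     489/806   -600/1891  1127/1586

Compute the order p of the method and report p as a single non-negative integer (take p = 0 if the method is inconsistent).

b = (489/806, -600/1891, 1127/1586)
c = (0, 31/12, 13/7)
Ac = (0, 0, 793/3381)
Σ b_i: 489/806·1 + (-600/1891)·1 + 1127/1586·1 = 1 ✓
b·c: (-600/1891)·31/12 + 1127/1586·13/7 = 1/2 ✓
b·c²: (-600/1891)·961/144 + 1127/1586·169/49 = 1/3 ✓
b·Ac: 1127/1586·793/3381 = 1/6 ✓; 3 stages ⇒ order 3.

3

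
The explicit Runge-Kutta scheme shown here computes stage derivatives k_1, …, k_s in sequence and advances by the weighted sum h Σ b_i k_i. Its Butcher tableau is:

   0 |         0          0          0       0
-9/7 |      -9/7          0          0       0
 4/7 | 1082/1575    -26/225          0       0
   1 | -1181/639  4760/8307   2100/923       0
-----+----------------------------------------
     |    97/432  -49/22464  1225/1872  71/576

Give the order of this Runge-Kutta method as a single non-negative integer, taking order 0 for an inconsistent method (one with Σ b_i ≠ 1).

4

b = (97/432, -49/22464, 1225/1872, 71/576)
c = (0, -9/7, 4/7, 1)
Ac = (0, 0, 26/175, 40/71)
Σ b_i: 97/432·1 + (-49/22464)·1 + 1225/1872·1 + 71/576·1 = 1 ✓
b·c: (-49/22464)·(-9/7) + 1225/1872·4/7 + 71/576·1 = 1/2 ✓
b·c²: (-49/22464)·81/49 + 1225/1872·16/49 + 71/576·1 = 1/3 ✓
b·Ac: 1225/1872·26/175 + 71/576·40/71 = 1/6 ✓
b·c³: (-49/22464)·(-729/343) + 1225/1872·64/343 + 71/576·1 = 1/4 ✓
b·(c∘Ac): 1225/1872·104/1225 + 71/576·40/71 = 1/8 ✓
b·Ac²: 1225/1872·(-234/1225) + 71/576·120/71 = 1/12 ✓
b·A²c: 71/576·24/71 = 1/24 ✓; 4 stages ⇒ order 4.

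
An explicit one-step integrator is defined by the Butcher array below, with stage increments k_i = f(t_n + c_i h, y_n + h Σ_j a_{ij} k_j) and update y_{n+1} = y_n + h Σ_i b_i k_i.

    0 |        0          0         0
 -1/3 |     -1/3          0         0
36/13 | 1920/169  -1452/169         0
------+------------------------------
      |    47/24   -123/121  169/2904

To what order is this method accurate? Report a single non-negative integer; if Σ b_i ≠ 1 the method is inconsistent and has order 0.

3

b = (47/24, -123/121, 169/2904)
c = (0, -1/3, 36/13)
Ac = (0, 0, 484/169)
Σ b_i: 47/24·1 + (-123/121)·1 + 169/2904·1 = 1 ✓
b·c: (-123/121)·(-1/3) + 169/2904·36/13 = 1/2 ✓
b·c²: (-123/121)·1/9 + 169/2904·1296/169 = 1/3 ✓
b·Ac: 169/2904·484/169 = 1/6 ✓; 3 stages ⇒ order 3.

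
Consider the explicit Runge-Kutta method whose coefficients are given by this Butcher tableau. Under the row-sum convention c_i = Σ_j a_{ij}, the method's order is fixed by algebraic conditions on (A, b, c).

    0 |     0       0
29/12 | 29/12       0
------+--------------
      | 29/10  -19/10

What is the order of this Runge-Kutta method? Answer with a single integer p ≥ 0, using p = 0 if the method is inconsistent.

1

b = (29/10, -19/10)
c = (0, 29/12)
Σ b_i: 29/10·1 + (-19/10)·1 = 1 ✓
b·c: (-19/10)·29/12 = -551/120 ≠ 1/2 ⇒ order 1.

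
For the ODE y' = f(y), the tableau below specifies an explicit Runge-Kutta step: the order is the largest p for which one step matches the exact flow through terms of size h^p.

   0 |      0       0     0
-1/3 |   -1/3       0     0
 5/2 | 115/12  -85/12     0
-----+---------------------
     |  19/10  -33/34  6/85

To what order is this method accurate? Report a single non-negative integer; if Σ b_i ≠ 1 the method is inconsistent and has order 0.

3

b = (19/10, -33/34, 6/85)
c = (0, -1/3, 5/2)
Ac = (0, 0, 85/36)
Σ b_i: 19/10·1 + (-33/34)·1 + 6/85·1 = 1 ✓
b·c: (-33/34)·(-1/3) + 6/85·5/2 = 1/2 ✓
b·c²: (-33/34)·1/9 + 6/85·25/4 = 1/3 ✓
b·Ac: 6/85·85/36 = 1/6 ✓; 3 stages ⇒ order 3.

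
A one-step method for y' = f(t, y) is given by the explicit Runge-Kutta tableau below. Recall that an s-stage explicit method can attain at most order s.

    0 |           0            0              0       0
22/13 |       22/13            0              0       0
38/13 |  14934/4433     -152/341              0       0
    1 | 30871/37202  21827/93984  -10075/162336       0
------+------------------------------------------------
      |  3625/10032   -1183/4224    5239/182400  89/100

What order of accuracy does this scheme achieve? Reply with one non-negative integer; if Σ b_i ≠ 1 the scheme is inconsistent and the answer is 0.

b = (3625/10032, -1183/4224, 5239/182400, 89/100)
c = (0, 22/13, 38/13, 1)
Ac = (0, 0, -304/403, 113/534)
Σ b_i: 3625/10032·1 + (-1183/4224)·1 + 5239/182400·1 + 89/100·1 = 1 ✓
b·c: (-1183/4224)·22/13 + 5239/182400·38/13 + 89/100·1 = 1/2 ✓
b·c²: (-1183/4224)·484/169 + 5239/182400·1444/169 + 89/100·1 = 1/3 ✓
b·Ac: 5239/182400·(-304/403) + 89/100·113/534 = 1/6 ✓
b·c³: (-1183/4224)·10648/2197 + 5239/182400·54872/2197 + 89/100·1 = 1/4 ✓
b·(c∘Ac): 5239/182400·(-11552/5239) + 89/100·113/534 = 1/8 ✓
b·Ac²: 5239/182400·(-6688/5239) + 89/100·12/89 = 1/12 ✓
b·A²c: 89/100·25/534 = 1/24 ✓; 4 stages ⇒ order 4.

4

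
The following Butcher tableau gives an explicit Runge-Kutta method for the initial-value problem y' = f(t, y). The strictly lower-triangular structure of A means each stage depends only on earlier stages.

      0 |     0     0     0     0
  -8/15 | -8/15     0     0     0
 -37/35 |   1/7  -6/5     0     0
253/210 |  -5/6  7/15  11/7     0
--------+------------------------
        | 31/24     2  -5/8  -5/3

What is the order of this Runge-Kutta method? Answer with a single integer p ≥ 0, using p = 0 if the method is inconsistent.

1

b = (31/24, 2, -5/8, -5/3)
c = (0, -8/15, -37/35, 253/210)
Ac = (0, 0, 16/25, -21059/11025)
Σ b_i: 31/24·1 + 2·1 + (-5/8)·1 + (-5/3)·1 = 1 ✓
b·c: 2·(-8/15) + (-5/8)·(-37/35) + (-5/3)·253/210 = -869/360 ≠ 1/2 ⇒ order 1.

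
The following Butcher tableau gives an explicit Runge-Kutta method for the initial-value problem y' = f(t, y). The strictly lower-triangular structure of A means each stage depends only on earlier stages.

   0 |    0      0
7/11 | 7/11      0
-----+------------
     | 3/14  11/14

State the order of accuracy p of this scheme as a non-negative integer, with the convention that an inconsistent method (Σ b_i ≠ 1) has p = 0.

b = (3/14, 11/14)
c = (0, 7/11)
Σ b_i: 3/14·1 + 11/14·1 = 1 ✓
b·c: 11/14·7/11 = 1/2 ✓; 2 stages ⇒ order 2.

2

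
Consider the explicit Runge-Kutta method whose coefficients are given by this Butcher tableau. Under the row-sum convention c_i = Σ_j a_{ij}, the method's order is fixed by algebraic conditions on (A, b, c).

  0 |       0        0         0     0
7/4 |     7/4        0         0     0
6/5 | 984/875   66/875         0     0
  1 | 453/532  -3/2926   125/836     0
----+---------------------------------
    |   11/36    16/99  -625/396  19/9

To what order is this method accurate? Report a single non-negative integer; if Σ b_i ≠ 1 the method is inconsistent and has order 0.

4

b = (11/36, 16/99, -625/396, 19/9)
c = (0, 7/4, 6/5, 1)
Ac = (0, 0, 33/250, 27/152)
Σ b_i: 11/36·1 + 16/99·1 + (-625/396)·1 + 19/9·1 = 1 ✓
b·c: 16/99·7/4 + (-625/396)·6/5 + 19/9·1 = 1/2 ✓
b·c²: 16/99·49/16 + (-625/396)·36/25 + 19/9·1 = 1/3 ✓
b·Ac: (-625/396)·33/250 + 19/9·27/152 = 1/6 ✓
b·c³: 16/99·343/64 + (-625/396)·216/125 + 19/9·1 = 1/4 ✓
b·(c∘Ac): (-625/396)·99/625 + 19/9·27/152 = 1/8 ✓
b·Ac²: (-625/396)·231/1000 + 19/9·129/608 = 1/12 ✓
b·A²c: 19/9·3/152 = 1/24 ✓; 4 stages ⇒ order 4.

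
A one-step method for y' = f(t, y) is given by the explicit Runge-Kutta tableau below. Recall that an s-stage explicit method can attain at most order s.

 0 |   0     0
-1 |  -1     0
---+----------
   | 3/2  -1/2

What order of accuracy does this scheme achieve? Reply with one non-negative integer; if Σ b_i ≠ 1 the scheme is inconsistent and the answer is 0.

b = (3/2, -1/2)
c = (0, -1)
Σ b_i: 3/2·1 + (-1/2)·1 = 1 ✓
b·c: (-1/2)·(-1) = 1/2 ✓; 2 stages ⇒ order 2.

2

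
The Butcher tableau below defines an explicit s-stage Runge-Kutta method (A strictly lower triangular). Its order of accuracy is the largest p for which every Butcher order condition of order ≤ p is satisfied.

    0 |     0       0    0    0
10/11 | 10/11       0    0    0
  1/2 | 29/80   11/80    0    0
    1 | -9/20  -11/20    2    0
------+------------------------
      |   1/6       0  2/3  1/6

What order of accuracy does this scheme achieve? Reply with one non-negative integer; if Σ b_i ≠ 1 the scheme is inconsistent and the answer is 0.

4

b = (1/6, 0, 2/3, 1/6)
c = (0, 10/11, 1/2, 1)
Ac = (0, 0, 1/8, 1/2)
Σ b_i: 1/6·1 + 2/3·1 + 1/6·1 = 1 ✓
b·c: 2/3·1/2 + 1/6·1 = 1/2 ✓
b·c²: 2/3·1/4 + 1/6·1 = 1/3 ✓
b·Ac: 2/3·1/8 + 1/6·1/2 = 1/6 ✓
b·c³: 2/3·1/8 + 1/6·1 = 1/4 ✓
b·(c∘Ac): 2/3·1/16 + 1/6·1/2 = 1/8 ✓
b·Ac²: 2/3·5/44 + 1/6·1/22 = 1/12 ✓
b·A²c: 1/6·1/4 = 1/24 ✓; 4 stages ⇒ order 4.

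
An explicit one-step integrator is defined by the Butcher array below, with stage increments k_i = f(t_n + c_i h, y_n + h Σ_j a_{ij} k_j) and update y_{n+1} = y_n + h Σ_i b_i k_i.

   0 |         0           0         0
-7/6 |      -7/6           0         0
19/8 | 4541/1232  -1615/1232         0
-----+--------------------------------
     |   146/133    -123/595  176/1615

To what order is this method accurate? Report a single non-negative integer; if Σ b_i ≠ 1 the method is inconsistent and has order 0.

b = (146/133, -123/595, 176/1615)
c = (0, -7/6, 19/8)
Ac = (0, 0, 1615/1056)
Σ b_i: 146/133·1 + (-123/595)·1 + 176/1615·1 = 1 ✓
b·c: (-123/595)·(-7/6) + 176/1615·19/8 = 1/2 ✓
b·c²: (-123/595)·49/36 + 176/1615·361/64 = 1/3 ✓
b·Ac: 176/1615·1615/1056 = 1/6 ✓; 3 stages ⇒ order 3.

3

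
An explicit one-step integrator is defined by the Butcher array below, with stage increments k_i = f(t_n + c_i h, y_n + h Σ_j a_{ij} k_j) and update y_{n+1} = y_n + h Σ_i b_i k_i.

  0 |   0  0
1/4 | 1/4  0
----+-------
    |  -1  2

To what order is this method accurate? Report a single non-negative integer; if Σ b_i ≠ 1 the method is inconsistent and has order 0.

2

b = (-1, 2)
c = (0, 1/4)
Σ b_i: (-1)·1 + 2·1 = 1 ✓
b·c: 2·1/4 = 1/2 ✓; 2 stages ⇒ order 2.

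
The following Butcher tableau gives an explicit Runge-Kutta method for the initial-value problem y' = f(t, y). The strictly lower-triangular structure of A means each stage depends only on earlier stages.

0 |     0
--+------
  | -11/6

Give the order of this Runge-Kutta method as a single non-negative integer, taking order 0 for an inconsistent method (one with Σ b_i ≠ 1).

0

b = (-11/6)
c = (0)
Σ b_i: (-11/6)·1 = -11/6 ≠ 1 ⇒ order 0.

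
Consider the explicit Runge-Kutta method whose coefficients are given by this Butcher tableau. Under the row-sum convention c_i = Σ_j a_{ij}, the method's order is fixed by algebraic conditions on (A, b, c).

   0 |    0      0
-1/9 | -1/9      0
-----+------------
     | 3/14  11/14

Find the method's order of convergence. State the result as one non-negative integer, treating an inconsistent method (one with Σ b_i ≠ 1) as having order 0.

b = (3/14, 11/14)
c = (0, -1/9)
Σ b_i: 3/14·1 + 11/14·1 = 1 ✓
b·c: 11/14·(-1/9) = -11/126 ≠ 1/2 ⇒ order 1.

1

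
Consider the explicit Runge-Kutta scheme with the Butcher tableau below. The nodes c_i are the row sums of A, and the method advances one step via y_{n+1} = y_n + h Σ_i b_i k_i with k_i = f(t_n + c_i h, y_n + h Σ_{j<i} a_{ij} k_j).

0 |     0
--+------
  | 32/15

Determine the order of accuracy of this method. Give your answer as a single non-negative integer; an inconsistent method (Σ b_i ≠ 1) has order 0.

0

b = (32/15)
c = (0)
Σ b_i: 32/15·1 = 32/15 ≠ 1 ⇒ order 0.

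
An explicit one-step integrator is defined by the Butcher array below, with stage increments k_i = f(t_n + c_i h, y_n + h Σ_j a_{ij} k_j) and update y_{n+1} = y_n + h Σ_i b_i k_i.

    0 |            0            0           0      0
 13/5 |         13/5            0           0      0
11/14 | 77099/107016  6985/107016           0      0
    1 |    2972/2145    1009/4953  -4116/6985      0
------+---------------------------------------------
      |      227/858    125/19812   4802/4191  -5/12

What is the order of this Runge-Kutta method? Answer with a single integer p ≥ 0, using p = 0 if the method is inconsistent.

4

b = (227/858, 125/19812, 4802/4191, -5/12)
c = (0, 13/5, 11/14, 1)
Ac = (0, 0, 1397/8232, 1/15)
Σ b_i: 227/858·1 + 125/19812·1 + 4802/4191·1 + (-5/12)·1 = 1 ✓
b·c: 125/19812·13/5 + 4802/4191·11/14 + (-5/12)·1 = 1/2 ✓
b·c²: 125/19812·169/25 + 4802/4191·121/196 + (-5/12)·1 = 1/3 ✓
b·Ac: 4802/4191·1397/8232 + (-5/12)·1/15 = 1/6 ✓
b·c³: 125/19812·2197/125 + 4802/4191·1331/2744 + (-5/12)·1 = 1/4 ✓
b·(c∘Ac): 4802/4191·15367/115248 + (-5/12)·1/15 = 1/8 ✓
b·Ac²: 4802/4191·18161/41160 + (-5/12)·76/75 = 1/12 ✓
b·A²c: (-5/12)·(-1/10) = 1/24 ✓; 4 stages ⇒ order 4.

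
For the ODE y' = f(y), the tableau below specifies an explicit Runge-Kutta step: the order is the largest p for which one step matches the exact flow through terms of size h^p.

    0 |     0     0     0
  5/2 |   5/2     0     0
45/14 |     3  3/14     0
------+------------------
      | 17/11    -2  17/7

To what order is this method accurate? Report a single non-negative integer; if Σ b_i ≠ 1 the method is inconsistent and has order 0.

b = (17/11, -2, 17/7)
c = (0, 5/2, 45/14)
Ac = (0, 0, 15/28)
Σ b_i: 17/11·1 + (-2)·1 + 17/7·1 = 152/77 ≠ 1 ⇒ order 0.

0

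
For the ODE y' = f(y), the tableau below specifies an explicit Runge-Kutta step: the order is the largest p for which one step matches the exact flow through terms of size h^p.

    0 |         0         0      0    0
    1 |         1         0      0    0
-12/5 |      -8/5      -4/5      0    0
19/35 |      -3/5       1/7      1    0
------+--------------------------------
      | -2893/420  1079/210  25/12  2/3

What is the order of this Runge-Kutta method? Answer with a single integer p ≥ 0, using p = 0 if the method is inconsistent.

b = (-2893/420, 1079/210, 25/12, 2/3)
c = (0, 1, -12/5, 19/35)
Ac = (0, 0, -4/5, -79/35)
Σ b_i: (-2893/420)·1 + 1079/210·1 + 25/12·1 + 2/3·1 = 1 ✓
b·c: 1079/210·1 + 25/12·(-12/5) + 2/3·19/35 = 1/2 ✓
b·c²: 1079/210·1 + 25/12·144/25 + 2/3·361/1225 = 127409/7350 ≠ 1/3 ⇒ order 2.
b·Ac: 25/12·(-4/5) + 2/3·(-79/35) = -111/35 ≠ 1/6

2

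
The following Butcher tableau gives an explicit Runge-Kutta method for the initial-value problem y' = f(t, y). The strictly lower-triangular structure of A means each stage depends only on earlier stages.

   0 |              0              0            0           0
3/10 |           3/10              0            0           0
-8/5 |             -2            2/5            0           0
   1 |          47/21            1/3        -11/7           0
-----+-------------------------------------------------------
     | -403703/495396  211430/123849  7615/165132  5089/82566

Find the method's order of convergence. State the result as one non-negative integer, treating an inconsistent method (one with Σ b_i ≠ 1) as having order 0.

b = (-403703/495396, 211430/123849, 7615/165132, 5089/82566)
c = (0, 3/10, -8/5, 1)
Ac = (0, 0, 3/25, 183/70)
Σ b_i: (-403703/495396)·1 + 211430/123849·1 + 7615/165132·1 + 5089/82566·1 = 1 ✓
b·c: 211430/123849·3/10 + 7615/165132·(-8/5) + 5089/82566·1 = 1/2 ✓
b·c²: 211430/123849·9/100 + 7615/165132·64/25 + 5089/82566·1 = 1/3 ✓
b·Ac: 7615/165132·3/25 + 5089/82566·183/70 = 1/6 ✓
b·c³: 211430/123849·27/1000 + 7615/165132·(-512/125) + 5089/82566·1 = -335039/4128300 ≠ 1/4 ⇒ order 3.
b·(c∘Ac): 7615/165132·(-24/125) + 5089/82566·183/70 = 209551/1376100 ≠ 1/8
b·Ac²: 7615/165132·9/250 + 5089/82566·(-559/140) = -91739/375300 ≠ 1/12
b·A²c: 5089/82566·(-33/175) = -727/62550 ≠ 1/24

3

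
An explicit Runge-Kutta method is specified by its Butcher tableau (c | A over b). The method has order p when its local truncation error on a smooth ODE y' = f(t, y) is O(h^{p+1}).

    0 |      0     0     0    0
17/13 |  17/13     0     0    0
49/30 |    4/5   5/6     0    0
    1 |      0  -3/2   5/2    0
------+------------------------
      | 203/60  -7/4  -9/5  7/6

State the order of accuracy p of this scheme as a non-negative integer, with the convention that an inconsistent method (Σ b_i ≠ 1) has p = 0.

1

b = (203/60, -7/4, -9/5, 7/6)
c = (0, 17/13, 49/30, 1)
Ac = (0, 0, 85/78, 331/156)
Σ b_i: 203/60·1 + (-7/4)·1 + (-9/5)·1 + 7/6·1 = 1 ✓
b·c: (-7/4)·17/13 + (-9/5)·49/30 + 7/6·1 = -15841/3900 ≠ 1/2 ⇒ order 1.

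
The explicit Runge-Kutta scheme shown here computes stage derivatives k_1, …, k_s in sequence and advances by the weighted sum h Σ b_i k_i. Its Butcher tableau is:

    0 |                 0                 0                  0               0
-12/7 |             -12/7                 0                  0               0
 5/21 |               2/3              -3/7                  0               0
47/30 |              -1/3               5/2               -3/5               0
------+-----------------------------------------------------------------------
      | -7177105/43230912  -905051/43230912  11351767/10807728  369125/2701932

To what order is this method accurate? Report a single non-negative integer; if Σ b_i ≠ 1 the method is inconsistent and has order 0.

3

b = (-7177105/43230912, -905051/43230912, 11351767/10807728, 369125/2701932)
c = (0, -12/7, 5/21, 47/30)
Ac = (0, 0, 36/49, -31/7)
Σ b_i: (-7177105/43230912)·1 + (-905051/43230912)·1 + 11351767/10807728·1 + 369125/2701932·1 = 1 ✓
b·c: (-905051/43230912)·(-12/7) + 11351767/10807728·5/21 + 369125/2701932·47/30 = 1/2 ✓
b·c²: (-905051/43230912)·144/49 + 11351767/10807728·25/441 + 369125/2701932·2209/900 = 1/3 ✓
b·Ac: 11351767/10807728·36/49 + 369125/2701932·(-31/7) = 1/6 ✓
b·c³: (-905051/43230912)·(-1728/343) + 11351767/10807728·125/9261 + 369125/2701932·103823/27000 = 227709185/353052448 ≠ 1/4 ⇒ order 3.
b·(c∘Ac): 11351767/10807728·60/343 + 369125/2701932·(-1457/210) = -606989885/794368008 ≠ 1/8
b·Ac²: 11351767/10807728·(-432/343) + 369125/2701932·1075/147 = -128615269/397184004 ≠ 1/12
b·A²c: 369125/2701932·(-108/245) = -664425/11032889 ≠ 1/24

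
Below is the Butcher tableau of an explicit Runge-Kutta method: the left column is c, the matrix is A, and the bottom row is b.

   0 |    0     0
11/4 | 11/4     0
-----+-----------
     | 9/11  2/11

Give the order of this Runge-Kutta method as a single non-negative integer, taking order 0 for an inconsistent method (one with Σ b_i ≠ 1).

b = (9/11, 2/11)
c = (0, 11/4)
Σ b_i: 9/11·1 + 2/11·1 = 1 ✓
b·c: 2/11·11/4 = 1/2 ✓; 2 stages ⇒ order 2.

2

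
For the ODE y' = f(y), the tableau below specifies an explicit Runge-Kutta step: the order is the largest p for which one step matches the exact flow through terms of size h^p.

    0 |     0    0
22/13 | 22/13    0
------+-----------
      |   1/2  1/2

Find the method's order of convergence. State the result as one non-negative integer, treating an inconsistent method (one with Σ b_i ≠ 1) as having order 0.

b = (1/2, 1/2)
c = (0, 22/13)
Σ b_i: 1/2·1 + 1/2·1 = 1 ✓
b·c: 1/2·22/13 = 11/13 ≠ 1/2 ⇒ order 1.

1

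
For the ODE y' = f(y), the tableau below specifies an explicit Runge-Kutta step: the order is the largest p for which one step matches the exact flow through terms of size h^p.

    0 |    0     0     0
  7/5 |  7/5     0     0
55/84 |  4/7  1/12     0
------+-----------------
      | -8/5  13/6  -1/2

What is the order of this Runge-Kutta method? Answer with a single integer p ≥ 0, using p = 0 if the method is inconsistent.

0

b = (-8/5, 13/6, -1/2)
c = (0, 7/5, 55/84)
Ac = (0, 0, 7/60)
Σ b_i: (-8/5)·1 + 13/6·1 + (-1/2)·1 = 1/15 ≠ 1 ⇒ order 0.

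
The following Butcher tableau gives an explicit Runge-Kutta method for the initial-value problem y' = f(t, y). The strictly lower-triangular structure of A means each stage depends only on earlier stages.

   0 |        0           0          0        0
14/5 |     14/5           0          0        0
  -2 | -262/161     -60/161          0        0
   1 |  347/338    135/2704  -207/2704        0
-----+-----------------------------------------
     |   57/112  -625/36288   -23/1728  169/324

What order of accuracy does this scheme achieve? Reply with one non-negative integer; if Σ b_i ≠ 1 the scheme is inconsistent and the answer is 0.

4

b = (57/112, -625/36288, -23/1728, 169/324)
c = (0, 14/5, -2, 1)
Ac = (0, 0, -24/23, 99/338)
Σ b_i: 57/112·1 + (-625/36288)·1 + (-23/1728)·1 + 169/324·1 = 1 ✓
b·c: (-625/36288)·14/5 + (-23/1728)·(-2) + 169/324·1 = 1/2 ✓
b·c²: (-625/36288)·196/25 + (-23/1728)·4 + 169/324·1 = 1/3 ✓
b·Ac: (-23/1728)·(-24/23) + 169/324·99/338 = 1/6 ✓
b·c³: (-625/36288)·2744/125 + (-23/1728)·(-8) + 169/324·1 = 1/4 ✓
b·(c∘Ac): (-23/1728)·48/23 + 169/324·99/338 = 1/8 ✓
b·Ac²: (-23/1728)·(-336/115) + 169/324·72/845 = 1/12 ✓
b·A²c: 169/324·27/338 = 1/24 ✓; 4 stages ⇒ order 4.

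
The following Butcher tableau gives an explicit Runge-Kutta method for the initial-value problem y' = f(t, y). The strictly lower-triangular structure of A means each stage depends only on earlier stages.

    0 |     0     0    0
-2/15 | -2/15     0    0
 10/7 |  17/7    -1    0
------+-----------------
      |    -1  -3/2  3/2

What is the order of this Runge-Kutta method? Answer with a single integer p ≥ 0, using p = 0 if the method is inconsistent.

0

b = (-1, -3/2, 3/2)
c = (0, -2/15, 10/7)
Ac = (0, 0, 2/15)
Σ b_i: (-1)·1 + (-3/2)·1 + 3/2·1 = -1 ≠ 1 ⇒ order 0.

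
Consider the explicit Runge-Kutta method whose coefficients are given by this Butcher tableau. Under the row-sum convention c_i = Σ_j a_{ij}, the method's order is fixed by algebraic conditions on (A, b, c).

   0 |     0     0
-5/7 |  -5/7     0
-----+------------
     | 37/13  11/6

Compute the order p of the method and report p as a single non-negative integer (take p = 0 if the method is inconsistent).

0

b = (37/13, 11/6)
c = (0, -5/7)
Σ b_i: 37/13·1 + 11/6·1 = 365/78 ≠ 1 ⇒ order 0.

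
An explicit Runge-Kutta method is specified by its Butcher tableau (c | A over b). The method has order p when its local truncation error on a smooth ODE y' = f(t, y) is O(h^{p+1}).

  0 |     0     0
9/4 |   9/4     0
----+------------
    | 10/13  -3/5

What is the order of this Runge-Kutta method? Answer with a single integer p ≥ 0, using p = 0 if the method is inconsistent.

0

b = (10/13, -3/5)
c = (0, 9/4)
Σ b_i: 10/13·1 + (-3/5)·1 = 11/65 ≠ 1 ⇒ order 0.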